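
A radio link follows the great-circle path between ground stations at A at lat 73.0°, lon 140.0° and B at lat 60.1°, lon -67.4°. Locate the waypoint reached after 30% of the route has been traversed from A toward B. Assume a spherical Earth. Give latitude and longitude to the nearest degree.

The haversine formula gives a central angle δ ≈ 0.796 rad (45.6°) between the endpoints.
Interpolate at f = 0.30 with slerp weights a = sin((1−f)δ)/sin δ ≈ 0.740, b = sin(fδ)/sin δ ≈ 0.331.
p = a·p₁ + b·p₂ ≈ (-0.102, -0.013, 0.995); φ = arcsin(p_z) ≈ 84.08°, λ = atan2(p_y, p_x) ≈ -172.62°.

≈ lat 84°, lon -173°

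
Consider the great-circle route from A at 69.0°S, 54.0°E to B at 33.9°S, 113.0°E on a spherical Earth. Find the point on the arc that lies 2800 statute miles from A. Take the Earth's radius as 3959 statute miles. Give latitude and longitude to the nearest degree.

Write both endpoints as unit vectors p₁, p₂ with components (cos φ cos λ, cos φ sin λ, sin φ).
The central angle between the endpoints is δ = arccos(p₁·p₂) ≈ 0.831 rad (47.6°). The total great-circle distance is δ·R ≈ 0.831 × 3959 ≈ 3291 mi, so the target fraction is f = 2800/3291 ≈ 0.851.
Interpolate at f ≈ 0.851 with slerp weights a = sin((1−f)δ)/sin δ ≈ 0.168, b = sin(fδ)/sin δ ≈ 0.879.
p = a·p₁ + b·p₂ ≈ (-0.250, 0.720, -0.647); φ = arcsin(p_z) ≈ -40.31°, λ = atan2(p_y, p_x) ≈ 109.13°.

≈ 40°S, 109°E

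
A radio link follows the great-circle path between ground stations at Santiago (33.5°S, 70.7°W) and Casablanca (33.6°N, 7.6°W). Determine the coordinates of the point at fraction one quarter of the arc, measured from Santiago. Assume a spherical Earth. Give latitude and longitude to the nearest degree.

The haversine formula gives a central angle δ ≈ 1.562 rad (89.5°) between the endpoints.
Interpolate at f = 1/4 with slerp weights a = sin((1−f)δ)/sin δ ≈ 0.921, b = sin(fδ)/sin δ ≈ 0.381.
p = a·p₁ + b·p₂ ≈ (0.568, -0.767, -0.298); φ = arcsin(p_z) ≈ -17.33°, λ = atan2(p_y, p_x) ≈ -53.47°.

≈ 17°S, 53°W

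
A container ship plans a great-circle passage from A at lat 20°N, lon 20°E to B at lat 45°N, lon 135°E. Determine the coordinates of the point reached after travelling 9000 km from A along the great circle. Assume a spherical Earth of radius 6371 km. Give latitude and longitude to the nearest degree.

≈ lat 50°N, lon 120°E

Write both endpoints as unit vectors p₁, p₂ with components (cos φ cos λ, cos φ sin λ, sin φ).
The central angle between the endpoints is δ = arccos(p₁·p₂) ≈ 1.610 rad (92.2°). The total great-circle distance is δ·R ≈ 1.610 × 6371 ≈ 10256 km, so the target fraction is f = 9000/10256 ≈ 0.878.
Interpolate at f ≈ 0.878 with slerp weights a = sin((1−f)δ)/sin δ ≈ 0.196, b = sin(fδ)/sin δ ≈ 0.988.
p = a·p₁ + b·p₂ ≈ (-0.321, 0.557, 0.766); φ = arcsin(p_z) ≈ 49.98°, λ = atan2(p_y, p_x) ≈ 119.95°.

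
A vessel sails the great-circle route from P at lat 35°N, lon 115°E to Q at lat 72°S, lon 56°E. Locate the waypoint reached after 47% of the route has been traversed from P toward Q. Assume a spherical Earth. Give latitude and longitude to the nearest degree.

≈ lat 17°S, lon 101°E

The haversine formula gives a central angle δ ≈ 1.999 rad (114.5°) between the endpoints.
Interpolate at f = 0.47 with slerp weights a = sin((1−f)δ)/sin δ ≈ 0.959, b = sin(fδ)/sin δ ≈ 0.887.
p = a·p₁ + b·p₂ ≈ (-0.179, 0.939, -0.294); φ = arcsin(p_z) ≈ -17.10°, λ = atan2(p_y, p_x) ≈ 100.76°.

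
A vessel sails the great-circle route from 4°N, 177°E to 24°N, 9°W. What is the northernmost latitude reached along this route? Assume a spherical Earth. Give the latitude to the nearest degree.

The great circle lies in the plane with unit normal n̂ = (p₁ × p₂)/|p₁ × p₂|.
Here n̂_z ≈ +0.199; the vertex latitude is φ_max = arccos|n̂_z| ≈ 78.5°.
Check via Clairaut: cos φ_max = |cos φ₁| · sin C = cos(4.0°)·sin(11.5°) ≈ 0.199, again giving ≈ 78.5°.

≈ 79°N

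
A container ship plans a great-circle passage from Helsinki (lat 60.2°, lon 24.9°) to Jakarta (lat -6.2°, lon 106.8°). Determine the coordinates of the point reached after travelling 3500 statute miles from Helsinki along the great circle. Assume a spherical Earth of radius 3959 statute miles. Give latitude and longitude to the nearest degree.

The haversine formula gives a central angle δ ≈ 1.595 rad (91.4°) between the endpoints. The total great-circle distance is δ·R ≈ 1.595 × 3959 ≈ 6314 mi, so the target fraction is f = 3500/6314 ≈ 0.554.
Interpolate at f ≈ 0.554 with slerp weights a = sin((1−f)δ)/sin δ ≈ 0.653, b = sin(fδ)/sin δ ≈ 0.774.
p = a·p₁ + b·p₂ ≈ (0.072, 0.873, 0.483); φ = arcsin(p_z) ≈ 28.87°, λ = atan2(p_y, p_x) ≈ 85.29°.

≈ lat 29°, lon 85°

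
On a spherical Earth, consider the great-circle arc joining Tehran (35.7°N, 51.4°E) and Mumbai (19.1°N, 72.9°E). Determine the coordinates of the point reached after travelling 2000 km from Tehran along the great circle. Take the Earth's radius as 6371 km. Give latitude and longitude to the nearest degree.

≈ 24°N, 67°E

Write both endpoints as unit vectors p₁, p₂ with components (cos φ cos λ, cos φ sin λ, sin φ).
The central angle between the endpoints is δ = arccos(p₁·p₂) ≈ 0.440 rad (25.2°). The total great-circle distance is δ·R ≈ 0.440 × 6371 ≈ 2801 km, so the target fraction is f = 2000/2801 ≈ 0.714.
Interpolate at f ≈ 0.714 with slerp weights a = sin((1−f)δ)/sin δ ≈ 0.295, b = sin(fδ)/sin δ ≈ 0.726.
p = a·p₁ + b·p₂ ≈ (0.351, 0.842, 0.409); φ = arcsin(p_z) ≈ 24.16°, λ = atan2(p_y, p_x) ≈ 67.39°.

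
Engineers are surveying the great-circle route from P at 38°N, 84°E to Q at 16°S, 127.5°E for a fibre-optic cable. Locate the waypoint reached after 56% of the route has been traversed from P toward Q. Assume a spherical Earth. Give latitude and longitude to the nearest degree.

≈ 8°N, 110°E

Write both endpoints as unit vectors p₁, p₂ with components (cos φ cos λ, cos φ sin λ, sin φ).
The central angle between the endpoints is δ = arccos(p₁·p₂) ≈ 1.181 rad (67.7°).
Interpolate at f = 0.56 with slerp weights a = sin((1−f)δ)/sin δ ≈ 0.537, b = sin(fδ)/sin δ ≈ 0.664.
p = a·p₁ + b·p₂ ≈ (-0.344, 0.927, 0.148); φ = arcsin(p_z) ≈ 8.48°, λ = atan2(p_y, p_x) ≈ 110.38°.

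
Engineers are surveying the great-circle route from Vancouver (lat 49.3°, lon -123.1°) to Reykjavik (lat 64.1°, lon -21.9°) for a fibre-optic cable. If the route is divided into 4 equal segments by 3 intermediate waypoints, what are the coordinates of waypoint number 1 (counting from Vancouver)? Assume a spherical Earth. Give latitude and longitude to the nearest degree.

The haversine formula gives a central angle δ ≈ 0.894 rad (51.2°) between the endpoints.
Interpolate at f = 1/4 with slerp weights a = sin((1−f)δ)/sin δ ≈ 0.797, b = sin(fδ)/sin δ ≈ 0.284.
p = a·p₁ + b·p₂ ≈ (-0.169, -0.482, 0.860); φ = arcsin(p_z) ≈ 59.31°, λ = atan2(p_y, p_x) ≈ -109.29°.

≈ lat 59°, lon -109°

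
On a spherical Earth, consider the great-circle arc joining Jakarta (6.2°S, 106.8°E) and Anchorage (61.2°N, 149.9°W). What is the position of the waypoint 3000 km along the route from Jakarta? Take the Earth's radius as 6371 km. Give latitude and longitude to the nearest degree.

≈ (17°N, 120°E)

Write both endpoints as unit vectors p₁, p₂ with components (cos φ cos λ, cos φ sin λ, sin φ).
The central angle between the endpoints is δ = arccos(p₁·p₂) ≈ 1.777 rad (101.8°). The total great-circle distance is δ·R ≈ 1.777 × 6371 ≈ 11322 km, so the target fraction is f = 3000/11322 ≈ 0.265.
Interpolate at f ≈ 0.265 with slerp weights a = sin((1−f)δ)/sin δ ≈ 0.986, b = sin(fδ)/sin δ ≈ 0.464.
p = a·p₁ + b·p₂ ≈ (-0.477, 0.827, 0.300); φ = arcsin(p_z) ≈ 17.44°, λ = atan2(p_y, p_x) ≈ 119.97°.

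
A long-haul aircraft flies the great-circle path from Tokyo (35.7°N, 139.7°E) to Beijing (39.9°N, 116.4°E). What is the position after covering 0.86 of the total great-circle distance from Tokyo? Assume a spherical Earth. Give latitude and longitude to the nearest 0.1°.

≈ 39.6°N, 119.8°E

From cos δ = sin φ₁ sin φ₂ + cos φ₁ cos φ₂ cos Δλ, the central angle is δ ≈ 0.329 rad (18.8°).
Interpolate at f = 0.86 with slerp weights a = sin((1−f)δ)/sin δ ≈ 0.143, b = sin(fδ)/sin δ ≈ 0.864.
p = a·p₁ + b·p₂ ≈ (-0.383, 0.669, 0.637); φ = arcsin(p_z) ≈ 39.60°, λ = atan2(p_y, p_x) ≈ 119.81°.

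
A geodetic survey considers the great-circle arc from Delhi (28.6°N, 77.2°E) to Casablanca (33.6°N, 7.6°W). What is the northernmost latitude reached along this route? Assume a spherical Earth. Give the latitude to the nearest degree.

≈ 39°N

The great circle lies in the plane with unit normal n̂ = (p₁ × p₂)/|p₁ × p₂|.
Here n̂_z ≈ -0.772; the vertex latitude is φ_max = arccos|n̂_z| ≈ 39.5°.
Check via Clairaut: cos φ_max = |cos φ₁| · sin C = cos(28.6°)·sin(61.5°) ≈ 0.772, again giving ≈ 39.5°.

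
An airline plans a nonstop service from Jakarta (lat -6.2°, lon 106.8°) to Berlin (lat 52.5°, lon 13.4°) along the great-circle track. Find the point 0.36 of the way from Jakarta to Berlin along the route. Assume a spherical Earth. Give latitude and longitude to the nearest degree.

Write both endpoints as unit vectors p₁, p₂ with components (cos φ cos λ, cos φ sin λ, sin φ).
The central angle between the endpoints is δ = arccos(p₁·p₂) ≈ 1.693 rad (97.0°).
Interpolate at f = 0.36 with slerp weights a = sin((1−f)δ)/sin δ ≈ 0.890, b = sin(fδ)/sin δ ≈ 0.577.
p = a·p₁ + b·p₂ ≈ (0.086, 0.928, 0.361); φ = arcsin(p_z) ≈ 21.18°, λ = atan2(p_y, p_x) ≈ 84.73°.

≈ lat 21°, lon 85°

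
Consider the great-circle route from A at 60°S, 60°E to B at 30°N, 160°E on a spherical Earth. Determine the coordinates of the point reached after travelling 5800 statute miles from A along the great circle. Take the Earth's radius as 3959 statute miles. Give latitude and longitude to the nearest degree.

Convert each endpoint to a unit vector on the sphere (x = cos φ cos λ, y = cos φ sin λ, z = sin φ).
The central angle between the endpoints is δ = arccos(p₁·p₂) ≈ 2.104 rad (120.5°). The total great-circle distance is δ·R ≈ 2.104 × 3959 ≈ 8329 mi, so the target fraction is f = 5800/8329 ≈ 0.696.
Interpolate at f ≈ 0.696 with slerp weights a = sin((1−f)δ)/sin δ ≈ 0.692, b = sin(fδ)/sin δ ≈ 1.155.
p = a·p₁ + b·p₂ ≈ (-0.767, 0.642, -0.022); φ = arcsin(p_z) ≈ -1.28°, λ = atan2(p_y, p_x) ≈ 140.06°.

≈ 1°S, 140°E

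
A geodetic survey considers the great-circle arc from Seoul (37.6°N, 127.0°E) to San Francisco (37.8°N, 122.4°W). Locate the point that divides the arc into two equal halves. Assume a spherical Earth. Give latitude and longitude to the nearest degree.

Convert each endpoint to a unit vector on the sphere (x = cos φ cos λ, y = cos φ sin λ, z = sin φ).
The central angle between the endpoints is δ = arccos(p₁·p₂) ≈ 1.416 rad (81.2°).
Interpolate at f = 1/2 with slerp weights a = sin((1−f)δ)/sin δ ≈ 0.658, b = sin(fδ)/sin δ ≈ 0.658.
p = a·p₁ + b·p₂ ≈ (-0.593, -0.023, 0.805); φ = arcsin(p_z) ≈ 53.63°, λ = atan2(p_y, p_x) ≈ -177.81°.

≈ (54°N, 178°W)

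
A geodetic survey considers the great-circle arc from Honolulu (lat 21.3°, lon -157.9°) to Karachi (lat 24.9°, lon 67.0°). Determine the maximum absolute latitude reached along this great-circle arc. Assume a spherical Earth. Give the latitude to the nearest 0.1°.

≈ 48.2°

The great circle lies in the plane with unit normal n̂ = (p₁ × p₂)/|p₁ × p₂|.
Here n̂_z ≈ -0.666; the vertex latitude is φ_max = arccos|n̂_z| ≈ 48.2°.
Check via Clairaut: cos φ_max = |cos φ₁| · sin C = cos(21.3°)·sin(45.7°) ≈ 0.666, again giving ≈ 48.2°.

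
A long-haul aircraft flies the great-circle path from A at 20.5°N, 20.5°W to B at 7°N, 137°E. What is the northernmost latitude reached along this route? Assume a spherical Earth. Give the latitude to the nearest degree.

The great circle lies in the plane with unit normal n̂ = (p₁ × p₂)/|p₁ × p₂|.
Here n̂_z ≈ +0.616; the vertex latitude is φ_max = arccos|n̂_z| ≈ 52.0°.

≈ 52°N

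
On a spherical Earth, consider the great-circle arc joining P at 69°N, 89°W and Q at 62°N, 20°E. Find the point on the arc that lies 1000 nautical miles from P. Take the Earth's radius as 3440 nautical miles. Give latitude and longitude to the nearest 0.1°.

≈ 75.5°N, 36.2°W

Convert each endpoint to a unit vector on the sphere (x = cos φ cos λ, y = cos φ sin λ, z = sin φ).
The central angle between the endpoints is δ = arccos(p₁·p₂) ≈ 0.693 rad (39.7°). The total great-circle distance is δ·R ≈ 0.693 × 3440 ≈ 2383 nmi, so the target fraction is f = 1000/2383 ≈ 0.420.
Interpolate at f ≈ 0.420 with slerp weights a = sin((1−f)δ)/sin δ ≈ 0.613, b = sin(fδ)/sin δ ≈ 0.449.
p = a·p₁ + b·p₂ ≈ (0.202, -0.147, 0.968); φ = arcsin(p_z) ≈ 75.52°, λ = atan2(p_y, p_x) ≈ -36.15°.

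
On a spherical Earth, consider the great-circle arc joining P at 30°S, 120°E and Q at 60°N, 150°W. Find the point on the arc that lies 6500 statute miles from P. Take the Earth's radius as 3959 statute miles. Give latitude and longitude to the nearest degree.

From cos δ = sin φ₁ sin φ₂ + cos φ₁ cos φ₂ cos Δλ, the central angle is δ ≈ 2.019 rad (115.7°). The total great-circle distance is δ·R ≈ 2.019 × 3959 ≈ 7992 mi, so the target fraction is f = 6500/7992 ≈ 0.813.
Interpolate at f ≈ 0.813 with slerp weights a = sin((1−f)δ)/sin δ ≈ 0.408, b = sin(fδ)/sin δ ≈ 1.107.
p = a·p₁ + b·p₂ ≈ (-0.656, 0.029, 0.754); φ = arcsin(p_z) ≈ 48.96°, λ = atan2(p_y, p_x) ≈ 177.42°.

≈ 49°N, 177°E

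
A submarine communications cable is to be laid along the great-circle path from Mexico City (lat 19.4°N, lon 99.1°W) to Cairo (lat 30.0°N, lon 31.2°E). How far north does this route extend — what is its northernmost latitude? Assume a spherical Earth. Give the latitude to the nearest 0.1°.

The great circle lies in the plane with unit normal n̂ = (p₁ × p₂)/|p₁ × p₂|.
Here n̂_z ≈ +0.668; the vertex latitude is φ_max = arccos|n̂_z| ≈ 48.1°.

≈ 48.1°N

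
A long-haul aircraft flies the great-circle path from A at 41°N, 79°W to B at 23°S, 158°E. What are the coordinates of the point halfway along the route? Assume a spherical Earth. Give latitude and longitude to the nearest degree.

≈ 18°N, 151°W

The haversine formula gives a central angle δ ≈ 2.258 rad (129.4°) between the endpoints.
Interpolate at f = 1/2 with slerp weights a = sin((1−f)δ)/sin δ ≈ 1.170, b = sin(fδ)/sin δ ≈ 1.170.
p = a·p₁ + b·p₂ ≈ (-0.830, -0.463, 0.310); φ = arcsin(p_z) ≈ 18.08°, λ = atan2(p_y, p_x) ≈ -150.83°.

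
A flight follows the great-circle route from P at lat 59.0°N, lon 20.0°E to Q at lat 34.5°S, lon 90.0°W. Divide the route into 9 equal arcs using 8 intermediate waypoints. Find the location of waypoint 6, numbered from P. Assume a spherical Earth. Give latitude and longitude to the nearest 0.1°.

Write both endpoints as unit vectors p₁, p₂ with components (cos φ cos λ, cos φ sin λ, sin φ).
The central angle between the endpoints is δ = arccos(p₁·p₂) ≈ 2.253 rad (129.1°).
Interpolate at f = 6/9 with slerp weights a = sin((1−f)δ)/sin δ ≈ 0.879, b = sin(fδ)/sin δ ≈ 1.286.
p = a·p₁ + b·p₂ ≈ (0.426, -0.905, 0.026); φ = arcsin(p_z) ≈ 1.47°, λ = atan2(p_y, p_x) ≈ -64.80°.

≈ lat 1.5°N, lon 64.8°W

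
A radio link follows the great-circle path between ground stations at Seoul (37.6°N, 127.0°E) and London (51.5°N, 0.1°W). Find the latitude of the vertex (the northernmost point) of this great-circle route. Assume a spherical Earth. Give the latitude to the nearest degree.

≈ 66°N

The great circle lies in the plane with unit normal n̂ = (p₁ × p₂)/|p₁ × p₂|.
Here n̂_z ≈ -0.400; the vertex latitude is φ_max = arccos|n̂_z| ≈ 66.4°.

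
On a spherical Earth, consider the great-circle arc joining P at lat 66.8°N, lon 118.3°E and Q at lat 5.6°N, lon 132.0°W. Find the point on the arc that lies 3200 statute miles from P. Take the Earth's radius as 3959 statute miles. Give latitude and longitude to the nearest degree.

≈ lat 47°N, lon 155°W

Convert each endpoint to a unit vector on the sphere (x = cos φ cos λ, y = cos φ sin λ, z = sin φ).
The central angle between the endpoints is δ = arccos(p₁·p₂) ≈ 1.613 rad (92.4°). The total great-circle distance is δ·R ≈ 1.613 × 3959 ≈ 6387 mi, so the target fraction is f = 3200/6387 ≈ 0.501.
Interpolate at f ≈ 0.501 with slerp weights a = sin((1−f)δ)/sin δ ≈ 0.721, b = sin(fδ)/sin δ ≈ 0.724.
p = a·p₁ + b·p₂ ≈ (-0.617, -0.285, 0.734); φ = arcsin(p_z) ≈ 47.20°, λ = atan2(p_y, p_x) ≈ -155.19°.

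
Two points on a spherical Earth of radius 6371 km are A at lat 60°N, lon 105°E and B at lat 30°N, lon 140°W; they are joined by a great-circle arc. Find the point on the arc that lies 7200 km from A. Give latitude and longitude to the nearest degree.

Write both endpoints as unit vectors p₁, p₂ with components (cos φ cos λ, cos φ sin λ, sin φ).
The central angle between the endpoints is δ = arccos(p₁·p₂) ≈ 1.318 rad (75.5°). The total great-circle distance is δ·R ≈ 1.318 × 6371 ≈ 8398 km, so the target fraction is f = 7200/8398 ≈ 0.857.
Interpolate at f ≈ 0.857 with slerp weights a = sin((1−f)δ)/sin δ ≈ 0.193, b = sin(fδ)/sin δ ≈ 0.934.
p = a·p₁ + b·p₂ ≈ (-0.645, -0.427, 0.634); φ = arcsin(p_z) ≈ 39.36°, λ = atan2(p_y, p_x) ≈ -146.50°.

≈ lat 39°N, lon 146°W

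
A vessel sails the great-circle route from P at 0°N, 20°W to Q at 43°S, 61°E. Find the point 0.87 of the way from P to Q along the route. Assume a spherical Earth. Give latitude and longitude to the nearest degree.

Convert each endpoint to a unit vector on the sphere (x = cos φ cos λ, y = cos φ sin λ, z = sin φ).
The central angle between the endpoints is δ = arccos(p₁·p₂) ≈ 1.456 rad (83.4°).
Interpolate at f = 0.87 with slerp weights a = sin((1−f)δ)/sin δ ≈ 0.189, b = sin(fδ)/sin δ ≈ 0.960.
p = a·p₁ + b·p₂ ≈ (0.519, 0.550, -0.655); φ = arcsin(p_z) ≈ -40.92°, λ = atan2(p_y, p_x) ≈ 46.66°.

≈ 41°S, 47°E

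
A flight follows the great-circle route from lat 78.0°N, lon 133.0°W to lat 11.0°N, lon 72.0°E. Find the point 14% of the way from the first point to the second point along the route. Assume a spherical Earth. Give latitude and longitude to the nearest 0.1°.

≈ lat 84.8°N, lon 142.7°E

From cos δ = sin φ₁ sin φ₂ + cos φ₁ cos φ₂ cos Δλ, the central angle is δ ≈ 1.569 rad (89.9°).
Interpolate at f = 0.14 with slerp weights a = sin((1−f)δ)/sin δ ≈ 0.976, b = sin(fδ)/sin δ ≈ 0.218.
p = a·p₁ + b·p₂ ≈ (-0.072, 0.055, 0.996); φ = arcsin(p_z) ≈ 84.79°, λ = atan2(p_y, p_x) ≈ 142.67°.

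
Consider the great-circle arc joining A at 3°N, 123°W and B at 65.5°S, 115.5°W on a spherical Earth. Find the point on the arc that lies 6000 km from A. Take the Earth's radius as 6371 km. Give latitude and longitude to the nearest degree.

≈ 51°S, 119°W

Write both endpoints as unit vectors p₁, p₂ with components (cos φ cos λ, cos φ sin λ, sin φ).
The central angle between the endpoints is δ = arccos(p₁·p₂) ≈ 1.199 rad (68.7°). The total great-circle distance is δ·R ≈ 1.199 × 6371 ≈ 7641 km, so the target fraction is f = 6000/7641 ≈ 0.785.
Interpolate at f ≈ 0.785 with slerp weights a = sin((1−f)δ)/sin δ ≈ 0.273, b = sin(fδ)/sin δ ≈ 0.868.
p = a·p₁ + b·p₂ ≈ (-0.304, -0.554, -0.775); φ = arcsin(p_z) ≈ -50.84°, λ = atan2(p_y, p_x) ≈ -118.73°.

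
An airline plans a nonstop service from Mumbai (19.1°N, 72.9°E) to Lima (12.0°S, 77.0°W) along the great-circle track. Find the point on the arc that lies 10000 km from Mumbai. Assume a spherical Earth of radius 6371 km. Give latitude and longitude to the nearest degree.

≈ 9°N, 20°W

Convert each endpoint to a unit vector on the sphere (x = cos φ cos λ, y = cos φ sin λ, z = sin φ).
The central angle between the endpoints is δ = arccos(p₁·p₂) ≈ 2.621 rad (150.2°). The total great-circle distance is δ·R ≈ 2.621 × 6371 ≈ 16701 km, so the target fraction is f = 10000/16701 ≈ 0.599.
Interpolate at f ≈ 0.599 with slerp weights a = sin((1−f)δ)/sin δ ≈ 1.747, b = sin(fδ)/sin δ ≈ 2.012.
p = a·p₁ + b·p₂ ≈ (0.928, -0.340, 0.153); φ = arcsin(p_z) ≈ 8.82°, λ = atan2(p_y, p_x) ≈ -20.11°.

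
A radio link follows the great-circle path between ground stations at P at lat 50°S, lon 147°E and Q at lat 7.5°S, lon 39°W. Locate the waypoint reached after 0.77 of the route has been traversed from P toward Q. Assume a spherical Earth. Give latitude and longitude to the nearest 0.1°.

Write both endpoints as unit vectors p₁, p₂ with components (cos φ cos λ, cos φ sin λ, sin φ).
The central angle between the endpoints is δ = arccos(p₁·p₂) ≈ 2.134 rad (122.3°).
Interpolate at f = 0.77 with slerp weights a = sin((1−f)δ)/sin δ ≈ 0.557, b = sin(fδ)/sin δ ≈ 1.179.
p = a·p₁ + b·p₂ ≈ (0.608, -0.541, -0.581); φ = arcsin(p_z) ≈ -35.52°, λ = atan2(p_y, p_x) ≈ -41.64°.

≈ lat 35.5°S, lon 41.6°W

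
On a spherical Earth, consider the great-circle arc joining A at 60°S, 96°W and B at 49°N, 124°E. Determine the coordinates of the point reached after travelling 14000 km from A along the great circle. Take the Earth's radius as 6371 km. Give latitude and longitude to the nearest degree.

≈ 27°N, 148°E

Write both endpoints as unit vectors p₁, p₂ with components (cos φ cos λ, cos φ sin λ, sin φ).
The central angle between the endpoints is δ = arccos(p₁·p₂) ≈ 2.702 rad (154.8°). The total great-circle distance is δ·R ≈ 2.702 × 6371 ≈ 17214 km, so the target fraction is f = 14000/17214 ≈ 0.813.
Interpolate at f ≈ 0.813 with slerp weights a = sin((1−f)δ)/sin δ ≈ 1.135, b = sin(fδ)/sin δ ≈ 1.903.
p = a·p₁ + b·p₂ ≈ (-0.757, 0.470, 0.453); φ = arcsin(p_z) ≈ 26.92°, λ = atan2(p_y, p_x) ≈ 148.16°.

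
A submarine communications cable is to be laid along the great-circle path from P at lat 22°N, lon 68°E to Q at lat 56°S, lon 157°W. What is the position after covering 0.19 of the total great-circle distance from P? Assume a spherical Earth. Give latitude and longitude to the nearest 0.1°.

≈ lat 0.3°N, lon 81.2°E

Write both endpoints as unit vectors p₁, p₂ with components (cos φ cos λ, cos φ sin λ, sin φ).
The central angle between the endpoints is δ = arccos(p₁·p₂) ≈ 2.315 rad (132.6°).
Interpolate at f = 0.19 with slerp weights a = sin((1−f)δ)/sin δ ≈ 1.297, b = sin(fδ)/sin δ ≈ 0.579.
p = a·p₁ + b·p₂ ≈ (0.153, 0.988, 0.006); φ = arcsin(p_z) ≈ 0.35°, λ = atan2(p_y, p_x) ≈ 81.23°.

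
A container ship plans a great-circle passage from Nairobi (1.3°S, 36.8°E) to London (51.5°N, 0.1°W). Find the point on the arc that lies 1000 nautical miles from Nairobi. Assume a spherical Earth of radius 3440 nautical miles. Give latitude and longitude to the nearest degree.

From cos δ = sin φ₁ sin φ₂ + cos φ₁ cos φ₂ cos Δλ, the central angle is δ ≈ 1.070 rad (61.3°). The total great-circle distance is δ·R ≈ 1.070 × 3440 ≈ 3682 nmi, so the target fraction is f = 1000/3682 ≈ 0.272.
Interpolate at f ≈ 0.272 with slerp weights a = sin((1−f)δ)/sin δ ≈ 0.801, b = sin(fδ)/sin δ ≈ 0.327.
p = a·p₁ + b·p₂ ≈ (0.845, 0.479, 0.238); φ = arcsin(p_z) ≈ 13.74°, λ = atan2(p_y, p_x) ≈ 29.58°.

≈ 14°N, 30°E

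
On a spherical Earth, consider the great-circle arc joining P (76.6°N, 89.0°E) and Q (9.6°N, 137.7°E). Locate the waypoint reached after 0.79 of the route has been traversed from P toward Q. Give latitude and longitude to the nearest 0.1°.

From cos δ = sin φ₁ sin φ₂ + cos φ₁ cos φ₂ cos Δλ, the central angle is δ ≈ 1.252 rad (71.8°).
Interpolate at f = 0.79 with slerp weights a = sin((1−f)δ)/sin δ ≈ 0.274, b = sin(fδ)/sin δ ≈ 0.880.
p = a·p₁ + b·p₂ ≈ (-0.641, 0.647, 0.413); φ = arcsin(p_z) ≈ 24.40°, λ = atan2(p_y, p_x) ≈ 134.70°.

≈ (24.4°N, 134.7°E)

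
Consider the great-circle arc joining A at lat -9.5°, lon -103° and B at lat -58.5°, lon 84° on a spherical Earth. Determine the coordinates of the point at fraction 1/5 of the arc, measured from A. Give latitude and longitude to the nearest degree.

≈ lat -32°, lon -105°

Write both endpoints as unit vectors p₁, p₂ with components (cos φ cos λ, cos φ sin λ, sin φ).
The central angle between the endpoints is δ = arccos(p₁·p₂) ≈ 1.951 rad (111.8°).
Interpolate at f = 1/5 with slerp weights a = sin((1−f)δ)/sin δ ≈ 1.077, b = sin(fδ)/sin δ ≈ 0.409.
p = a·p₁ + b·p₂ ≈ (-0.217, -0.822, -0.527); φ = arcsin(p_z) ≈ -31.79°, λ = atan2(p_y, p_x) ≈ -104.76°.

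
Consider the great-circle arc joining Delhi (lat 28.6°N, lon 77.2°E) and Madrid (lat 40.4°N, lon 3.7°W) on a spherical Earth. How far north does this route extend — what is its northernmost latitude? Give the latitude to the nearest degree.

≈ 43°N

The great circle lies in the plane with unit normal n̂ = (p₁ × p₂)/|p₁ × p₂|.
Here n̂_z ≈ -0.726; the vertex latitude is φ_max = arccos|n̂_z| ≈ 43.4°.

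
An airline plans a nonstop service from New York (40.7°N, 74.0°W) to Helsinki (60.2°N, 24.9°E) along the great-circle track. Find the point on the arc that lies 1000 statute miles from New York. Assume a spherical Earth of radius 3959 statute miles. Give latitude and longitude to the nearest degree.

≈ (52°N, 61°W)

Write both endpoints as unit vectors p₁, p₂ with components (cos φ cos λ, cos φ sin λ, sin φ).
The central angle between the endpoints is δ = arccos(p₁·p₂) ≈ 1.038 rad (59.5°). The total great-circle distance is δ·R ≈ 1.038 × 3959 ≈ 4111 mi, so the target fraction is f = 1000/4111 ≈ 0.243.
Interpolate at f ≈ 0.243 with slerp weights a = sin((1−f)δ)/sin δ ≈ 0.821, b = sin(fδ)/sin δ ≈ 0.290.
p = a·p₁ + b·p₂ ≈ (0.302, -0.538, 0.787); φ = arcsin(p_z) ≈ 51.92°, λ = atan2(p_y, p_x) ≈ -60.65°.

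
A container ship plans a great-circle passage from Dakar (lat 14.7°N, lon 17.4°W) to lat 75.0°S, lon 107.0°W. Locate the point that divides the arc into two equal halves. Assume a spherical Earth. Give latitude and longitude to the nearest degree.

Write both endpoints as unit vectors p₁, p₂ with components (cos φ cos λ, cos φ sin λ, sin φ).
The central angle between the endpoints is δ = arccos(p₁·p₂) ≈ 1.817 rad (104.1°).
Interpolate at f = 1/2 with slerp weights a = sin((1−f)δ)/sin δ ≈ 0.813, b = sin(fδ)/sin δ ≈ 0.813.
p = a·p₁ + b·p₂ ≈ (0.689, -0.436, -0.579); φ = arcsin(p_z) ≈ -35.38°, λ = atan2(p_y, p_x) ≈ -32.35°.

≈ lat 35°S, lon 32°W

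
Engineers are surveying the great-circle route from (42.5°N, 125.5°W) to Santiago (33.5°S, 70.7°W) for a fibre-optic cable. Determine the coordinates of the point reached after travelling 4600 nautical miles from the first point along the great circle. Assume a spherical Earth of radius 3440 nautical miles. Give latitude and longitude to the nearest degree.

≈ (22°S, 80°W)

Write both endpoints as unit vectors p₁, p₂ with components (cos φ cos λ, cos φ sin λ, sin φ).
The central angle between the endpoints is δ = arccos(p₁·p₂) ≈ 1.589 rad (91.1°). The total great-circle distance is δ·R ≈ 1.589 × 3440 ≈ 5467 nmi, so the target fraction is f = 4600/5467 ≈ 0.841.
Interpolate at f ≈ 0.841 with slerp weights a = sin((1−f)δ)/sin δ ≈ 0.249, b = sin(fδ)/sin δ ≈ 0.973.
p = a·p₁ + b·p₂ ≈ (0.161, -0.916, -0.369); φ = arcsin(p_z) ≈ -21.62°, λ = atan2(p_y, p_x) ≈ -80.00°.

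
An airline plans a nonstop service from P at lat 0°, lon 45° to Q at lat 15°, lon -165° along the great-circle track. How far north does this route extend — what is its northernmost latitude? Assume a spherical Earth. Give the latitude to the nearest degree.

≈ 28°

The great circle lies in the plane with unit normal n̂ = (p₁ × p₂)/|p₁ × p₂|.
Here n̂_z ≈ +0.881; the vertex latitude is φ_max = arccos|n̂_z| ≈ 28.2°.
Check via Clairaut: cos φ_max = |cos φ₁| · sin C = cos(0.0°)·sin(61.8°) ≈ 0.881, again giving ≈ 28.2°.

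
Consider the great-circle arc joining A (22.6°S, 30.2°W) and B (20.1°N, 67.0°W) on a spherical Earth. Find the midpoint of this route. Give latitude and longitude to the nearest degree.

≈ (1°S, 49°W)

From cos δ = sin φ₁ sin φ₂ + cos φ₁ cos φ₂ cos Δλ, the central angle is δ ≈ 0.974 rad (55.8°).
Interpolate at f = 1/2 with slerp weights a = sin((1−f)δ)/sin δ ≈ 0.566, b = sin(fδ)/sin δ ≈ 0.566.
p = a·p₁ + b·p₂ ≈ (0.659, -0.752, -0.023); φ = arcsin(p_z) ≈ -1.32°, λ = atan2(p_y, p_x) ≈ -48.76°.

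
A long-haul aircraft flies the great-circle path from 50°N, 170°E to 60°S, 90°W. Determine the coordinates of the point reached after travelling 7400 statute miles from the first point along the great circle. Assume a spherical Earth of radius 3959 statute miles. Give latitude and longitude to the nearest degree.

The haversine formula gives a central angle δ ≈ 2.373 rad (136.0°) between the endpoints. The total great-circle distance is δ·R ≈ 2.373 × 3959 ≈ 9397 mi, so the target fraction is f = 7400/9397 ≈ 0.788.
Interpolate at f ≈ 0.788 with slerp weights a = sin((1−f)δ)/sin δ ≈ 0.695, b = sin(fδ)/sin δ ≈ 1.376.
p = a·p₁ + b·p₂ ≈ (-0.440, -0.610, -0.659); φ = arcsin(p_z) ≈ -41.20°, λ = atan2(p_y, p_x) ≈ -125.81°.

≈ 41°S, 126°W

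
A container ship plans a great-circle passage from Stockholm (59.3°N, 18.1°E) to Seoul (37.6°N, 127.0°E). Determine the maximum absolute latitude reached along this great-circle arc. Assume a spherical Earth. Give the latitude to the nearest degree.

The great circle lies in the plane with unit normal n̂ = (p₁ × p₂)/|p₁ × p₂|.
Here n̂_z ≈ +0.416; the vertex latitude is φ_max = arccos|n̂_z| ≈ 65.4°.
Check via Clairaut: cos φ_max = |cos φ₁| · sin C = cos(59.3°)·sin(54.6°) ≈ 0.416, again giving ≈ 65.4°.

≈ 65°N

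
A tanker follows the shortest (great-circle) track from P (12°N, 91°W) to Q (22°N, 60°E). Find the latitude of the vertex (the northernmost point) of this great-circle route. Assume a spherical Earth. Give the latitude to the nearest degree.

≈ 51°N

The great circle lies in the plane with unit normal n̂ = (p₁ × p₂)/|p₁ × p₂|.
Here n̂_z ≈ +0.629; the vertex latitude is φ_max = arccos|n̂_z| ≈ 51.0°.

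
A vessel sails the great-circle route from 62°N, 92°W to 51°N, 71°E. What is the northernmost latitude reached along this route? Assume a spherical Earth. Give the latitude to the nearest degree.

The great circle lies in the plane with unit normal n̂ = (p₁ × p₂)/|p₁ × p₂|.
Here n̂_z ≈ +0.094; the vertex latitude is φ_max = arccos|n̂_z| ≈ 84.6°.

≈ 85°N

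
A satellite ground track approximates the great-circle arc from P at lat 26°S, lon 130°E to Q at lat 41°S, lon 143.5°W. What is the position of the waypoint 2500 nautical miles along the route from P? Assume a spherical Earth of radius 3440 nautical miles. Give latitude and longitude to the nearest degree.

Write both endpoints as unit vectors p₁, p₂ with components (cos φ cos λ, cos φ sin λ, sin φ).
The central angle between the endpoints is δ = arccos(p₁·p₂) ≈ 1.236 rad (70.8°). The total great-circle distance is δ·R ≈ 1.236 × 3440 ≈ 4250 nmi, so the target fraction is f = 2500/4250 ≈ 0.588.
Interpolate at f ≈ 0.588 with slerp weights a = sin((1−f)δ)/sin δ ≈ 0.516, b = sin(fδ)/sin δ ≈ 0.704.
p = a·p₁ + b·p₂ ≈ (-0.725, 0.039, -0.688); φ = arcsin(p_z) ≈ -43.45°, λ = atan2(p_y, p_x) ≈ 176.90°.

≈ lat 43°S, lon 177°E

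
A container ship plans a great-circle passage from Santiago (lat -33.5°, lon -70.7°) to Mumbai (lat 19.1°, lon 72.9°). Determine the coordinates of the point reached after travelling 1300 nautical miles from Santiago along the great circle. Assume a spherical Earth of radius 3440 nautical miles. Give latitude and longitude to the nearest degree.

≈ lat -36°, lon -44°

Write both endpoints as unit vectors p₁, p₂ with components (cos φ cos λ, cos φ sin λ, sin φ).
The central angle between the endpoints is δ = arccos(p₁·p₂) ≈ 2.523 rad (144.6°). The total great-circle distance is δ·R ≈ 2.523 × 3440 ≈ 8680 nmi, so the target fraction is f = 1300/8680 ≈ 0.150.
Interpolate at f ≈ 0.150 with slerp weights a = sin((1−f)δ)/sin δ ≈ 1.448, b = sin(fδ)/sin δ ≈ 0.637.
p = a·p₁ + b·p₂ ≈ (0.576, -0.565, -0.591); φ = arcsin(p_z) ≈ -36.23°, λ = atan2(p_y, p_x) ≈ -44.44°.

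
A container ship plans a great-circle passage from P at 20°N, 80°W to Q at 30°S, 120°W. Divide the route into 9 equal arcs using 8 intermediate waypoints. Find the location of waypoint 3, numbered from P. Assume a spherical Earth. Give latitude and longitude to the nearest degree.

Convert each endpoint to a unit vector on the sphere (x = cos φ cos λ, y = cos φ sin λ, z = sin φ).
The central angle between the endpoints is δ = arccos(p₁·p₂) ≈ 1.101 rad (63.1°).
Interpolate at f = 3/9 with slerp weights a = sin((1−f)δ)/sin δ ≈ 0.751, b = sin(fδ)/sin δ ≈ 0.402.
p = a·p₁ + b·p₂ ≈ (-0.052, -0.997, 0.056); φ = arcsin(p_z) ≈ 3.19°, λ = atan2(p_y, p_x) ≈ -92.97°.

≈ 3°N, 93°W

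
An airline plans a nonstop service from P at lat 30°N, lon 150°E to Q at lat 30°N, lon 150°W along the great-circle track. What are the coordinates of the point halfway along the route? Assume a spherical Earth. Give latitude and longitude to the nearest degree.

Convert each endpoint to a unit vector on the sphere (x = cos φ cos λ, y = cos φ sin λ, z = sin φ).
The central angle between the endpoints is δ = arccos(p₁·p₂) ≈ 0.896 rad (51.3°).
Interpolate at f = 1/2 with slerp weights a = sin((1−f)δ)/sin δ ≈ 0.555, b = sin(fδ)/sin δ ≈ 0.555.
p = a·p₁ + b·p₂ ≈ (-0.832, 0.000, 0.555); φ = arcsin(p_z) ≈ 33.69°, λ = atan2(p_y, p_x) ≈ 180.00°.

≈ lat 34°N, lon 180°E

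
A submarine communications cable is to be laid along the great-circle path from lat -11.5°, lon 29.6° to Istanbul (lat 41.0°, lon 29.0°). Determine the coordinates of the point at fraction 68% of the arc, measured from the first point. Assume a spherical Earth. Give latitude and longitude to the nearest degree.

From cos δ = sin φ₁ sin φ₂ + cos φ₁ cos φ₂ cos Δλ, the central angle is δ ≈ 0.916 rad (52.5°).
Interpolate at f = 0.68 with slerp weights a = sin((1−f)δ)/sin δ ≈ 0.364, b = sin(fδ)/sin δ ≈ 0.736.
p = a·p₁ + b·p₂ ≈ (0.796, 0.445, 0.410); φ = arcsin(p_z) ≈ 24.20°, λ = atan2(p_y, p_x) ≈ 29.23°.

≈ lat 24°, lon 29°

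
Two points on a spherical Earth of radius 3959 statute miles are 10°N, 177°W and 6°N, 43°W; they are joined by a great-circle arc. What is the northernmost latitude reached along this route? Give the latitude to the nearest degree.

The great circle lies in the plane with unit normal n̂ = (p₁ × p₂)/|p₁ × p₂|.
Here n̂_z ≈ +0.940; the vertex latitude is φ_max = arccos|n̂_z| ≈ 19.9°.
Check via Clairaut: cos φ_max = |cos φ₁| · sin C = cos(10.0°)·sin(72.7°) ≈ 0.940, again giving ≈ 19.9°.

≈ 20°N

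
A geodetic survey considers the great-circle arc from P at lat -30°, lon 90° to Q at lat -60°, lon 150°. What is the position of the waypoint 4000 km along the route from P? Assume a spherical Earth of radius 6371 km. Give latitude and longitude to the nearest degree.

≈ lat -55°, lon 126°

Write both endpoints as unit vectors p₁, p₂ with components (cos φ cos λ, cos φ sin λ, sin φ).
The central angle between the endpoints is δ = arccos(p₁·p₂) ≈ 0.864 rad (49.5°). The total great-circle distance is δ·R ≈ 0.864 × 6371 ≈ 5504 km, so the target fraction is f = 4000/5504 ≈ 0.727.
Interpolate at f ≈ 0.727 with slerp weights a = sin((1−f)δ)/sin δ ≈ 0.308, b = sin(fδ)/sin δ ≈ 0.773.
p = a·p₁ + b·p₂ ≈ (-0.335, 0.459, -0.823); φ = arcsin(p_z) ≈ -55.37°, λ = atan2(p_y, p_x) ≈ 126.06°.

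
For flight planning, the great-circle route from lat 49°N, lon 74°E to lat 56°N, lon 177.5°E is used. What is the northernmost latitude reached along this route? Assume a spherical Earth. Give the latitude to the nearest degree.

The great circle lies in the plane with unit normal n̂ = (p₁ × p₂)/|p₁ × p₂|.
Here n̂_z ≈ +0.424; the vertex latitude is φ_max = arccos|n̂_z| ≈ 64.9°.
Check via Clairaut: cos φ_max = |cos φ₁| · sin C = cos(49.0°)·sin(40.2°) ≈ 0.424, again giving ≈ 64.9°.

≈ 65°N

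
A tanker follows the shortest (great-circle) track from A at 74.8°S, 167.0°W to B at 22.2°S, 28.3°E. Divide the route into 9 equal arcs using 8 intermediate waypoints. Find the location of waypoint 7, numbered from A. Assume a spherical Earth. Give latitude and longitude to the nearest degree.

≈ 40°S, 30°E

From cos δ = sin φ₁ sin φ₂ + cos φ₁ cos φ₂ cos Δλ, the central angle is δ ≈ 1.440 rad (82.5°).
Interpolate at f = 7/9 with slerp weights a = sin((1−f)δ)/sin δ ≈ 0.317, b = sin(fδ)/sin δ ≈ 0.908.
p = a·p₁ + b·p₂ ≈ (0.659, 0.380, -0.649); φ = arcsin(p_z) ≈ -40.48°, λ = atan2(p_y, p_x) ≈ 29.95°.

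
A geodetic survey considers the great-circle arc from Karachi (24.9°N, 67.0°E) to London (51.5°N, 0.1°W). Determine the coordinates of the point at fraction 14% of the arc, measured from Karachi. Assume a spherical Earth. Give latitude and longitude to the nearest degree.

From cos δ = sin φ₁ sin φ₂ + cos φ₁ cos φ₂ cos Δλ, the central angle is δ ≈ 0.989 rad (56.7°).
Interpolate at f = 0.14 with slerp weights a = sin((1−f)δ)/sin δ ≈ 0.900, b = sin(fδ)/sin δ ≈ 0.165.
p = a·p₁ + b·p₂ ≈ (0.422, 0.751, 0.508); φ = arcsin(p_z) ≈ 30.54°, λ = atan2(p_y, p_x) ≈ 60.68°.

≈ (31°N, 61°E)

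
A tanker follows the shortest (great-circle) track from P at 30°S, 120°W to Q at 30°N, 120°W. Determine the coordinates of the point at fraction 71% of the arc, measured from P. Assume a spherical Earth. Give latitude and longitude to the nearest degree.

Convert each endpoint to a unit vector on the sphere (x = cos φ cos λ, y = cos φ sin λ, z = sin φ).
The central angle between the endpoints is δ = arccos(p₁·p₂) ≈ 1.047 rad (60.0°).
Interpolate at f = 0.71 with slerp weights a = sin((1−f)δ)/sin δ ≈ 0.345, b = sin(fδ)/sin δ ≈ 0.782.
p = a·p₁ + b·p₂ ≈ (-0.488, -0.845, 0.218); φ = arcsin(p_z) ≈ 12.60°, λ = atan2(p_y, p_x) ≈ -120.00°.

≈ 13°N, 120°W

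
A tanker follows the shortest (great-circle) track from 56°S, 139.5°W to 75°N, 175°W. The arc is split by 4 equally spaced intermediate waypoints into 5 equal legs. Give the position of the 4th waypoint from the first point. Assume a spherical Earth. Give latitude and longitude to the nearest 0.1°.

Write both endpoints as unit vectors p₁, p₂ with components (cos φ cos λ, cos φ sin λ, sin φ).
The central angle between the endpoints is δ = arccos(p₁·p₂) ≈ 2.323 rad (133.1°).
Interpolate at f = 4/5 with slerp weights a = sin((1−f)δ)/sin δ ≈ 0.613, b = sin(fδ)/sin δ ≈ 1.313.
p = a·p₁ + b·p₂ ≈ (-0.599, -0.252, 0.760); φ = arcsin(p_z) ≈ 49.44°, λ = atan2(p_y, p_x) ≈ -157.17°.

≈ 49.4°N, 157.2°W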